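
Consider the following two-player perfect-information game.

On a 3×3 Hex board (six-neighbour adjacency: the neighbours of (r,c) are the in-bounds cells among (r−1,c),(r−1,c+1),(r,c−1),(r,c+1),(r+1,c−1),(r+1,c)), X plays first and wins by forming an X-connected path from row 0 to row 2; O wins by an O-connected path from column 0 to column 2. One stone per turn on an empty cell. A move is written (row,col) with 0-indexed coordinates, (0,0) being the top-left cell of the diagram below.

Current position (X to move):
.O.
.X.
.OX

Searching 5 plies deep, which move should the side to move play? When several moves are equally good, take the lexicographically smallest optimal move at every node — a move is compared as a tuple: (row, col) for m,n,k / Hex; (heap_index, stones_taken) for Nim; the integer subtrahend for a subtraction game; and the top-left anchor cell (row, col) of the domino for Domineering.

p1 X@[.O./.X./.OX]: (0,0)[XO./.X./.OX]+1* (0,2)[.OX/.X./.OX]+1 (1,0)[.O./XX./.OX]+1 (1,2)[.O./.XX/.OX]-1 (2,0)[.O./.X./XOX]-1
p2 O@[XO./.X./.OX]: (0,2)[XOO/.X./.OX]-1* (1,0)[XO./OX./.OX]-1 (1,2)[XO./.XO/.OX]-1 (2,0)[XO./.X./OOX]-1
p3 X@[XOO/.X./.OX]: (1,0)[XOO/XX./.OX]+1* (1,2)[XOO/.XX/.OX]-1 (2,0)[XOO/.X./XOX]-1
p4 O@[XOO/XX./.OX]: (1,2)[XOO/XXO/.OX]-1* (2,0)[XOO/XX./OOX]-1
p5 X@[XOO/XXO/.OX]: (2,0)[XOO/XXO/XOX]+1*
p6 O@[XOO/XXO/XOX] terminal -1; root [.O./.X./.OX] d5

X's best at [.O./.X./.OX]: (0,0)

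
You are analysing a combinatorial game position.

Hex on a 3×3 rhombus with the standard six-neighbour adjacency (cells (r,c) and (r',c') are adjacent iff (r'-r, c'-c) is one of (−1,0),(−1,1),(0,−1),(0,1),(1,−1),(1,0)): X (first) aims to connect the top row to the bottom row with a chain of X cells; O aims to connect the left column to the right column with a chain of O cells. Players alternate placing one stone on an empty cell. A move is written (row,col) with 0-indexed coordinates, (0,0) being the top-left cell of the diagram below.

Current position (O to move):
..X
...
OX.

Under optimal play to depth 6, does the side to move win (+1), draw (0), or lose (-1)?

value(..X/.../OX., O) = -1

[..X/.../OX.] O move#1: (0,0):-1/O.X/.../OX.*, (0,1):-1/.OX/.../OX., (1,0):-1/..X/O../OX., (1,1):-1/..X/.O./OX., (1,2):-1/..X/..O/OX., (2,2):-1/..X/.../OXO
[O.X/.../OX.] X move#2: (0,1):+1/OXX/.../OX.*, (1,0):+1/O.X/X../OX., (1,1):+1/O.X/.X./OX., (1,2):+1/O.X/..X/OX., (2,2):+1/O.X/.../OXX
[OXX/.../OX.] O move#3: (1,0):-1/OXX/O../OX.*, (1,1):-1/OXX/.O./OX., (1,2):-1/OXX/..O/OX., (2,2):-1/OXX/.../OXO
[OXX/O../OX.] X move#4: (1,1):+1/OXX/OX./OX.*, (1,2):+1/OXX/O.X/OX., (2,2):+1/OXX/O../OXX
[OXX/OX./OX.] end (terminal -1, O#5); searched ..X/.../OX. to 6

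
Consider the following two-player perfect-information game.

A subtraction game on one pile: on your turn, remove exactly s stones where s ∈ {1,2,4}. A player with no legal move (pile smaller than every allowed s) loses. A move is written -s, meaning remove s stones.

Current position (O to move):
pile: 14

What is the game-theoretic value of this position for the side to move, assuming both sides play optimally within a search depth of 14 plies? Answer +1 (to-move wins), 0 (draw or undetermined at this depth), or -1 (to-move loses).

value(14, O) = +1

p1 O@[14]: -1[13]-1 -2[12]+1* -4[10]-1
p2 X@[12]: -1[11]-1* -2[10]-1 -4[8]-1
p3 O@[11]: -1[10]-1 -2[9]+1* -4[7]-1
p4 X@[9]: -1[8]-1* -2[7]-1 -4[5]-1
p5 O@[8]: -1[7]-1 -2[6]+1* -4[4]-1
p6 X@[6]: -1[5]-1* -2[4]-1 -4[2]-1
p7 O@[5]: -1[4]-1 -2[3]+1* -4[1]-1
p8 X@[3]: -1[2]-1* -2[1]-1
p9 O@[2]: -1[1]-1 -2[0]+1*
p10 X@[0] terminal -1; root [14] d14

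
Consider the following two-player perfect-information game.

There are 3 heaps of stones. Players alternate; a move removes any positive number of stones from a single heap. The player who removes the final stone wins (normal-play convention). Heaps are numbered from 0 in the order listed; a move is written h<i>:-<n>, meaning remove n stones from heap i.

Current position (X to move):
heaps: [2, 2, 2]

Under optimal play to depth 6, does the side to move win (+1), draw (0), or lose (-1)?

[(2,2,2)] X move#1: h0:-1:-1/(1,2,2), h0:-2:+1/(0,2,2)*, h1:-1:-1/(2,1,2), h1:-2:+1/(2,0,2), h2:-1:-1/(2,2,1), h2:-2:+1/(2,2,0)
[(0,2,2)] O move#2: h1:-1:-1/(0,1,2)*, h1:-2:-1/(0,0,2), h2:-1:-1/(0,2,1), h2:-2:-1/(0,2,0)
[(0,1,2)] X move#3: h1:-1:-1/(0,0,2), h2:-1:+1/(0,1,1)*, h2:-2:-1/(0,1,0)
[(0,1,1)] O move#4: h1:-1:-1/(0,0,1)*, h2:-1:-1/(0,1,0)
[(0,0,1)] X move#5: h2:-1:+1/(0,0,0)*
[(0,0,0)] end (terminal -1, O#6); searched (2,2,2) to 6

value((2,2,2), X) = +1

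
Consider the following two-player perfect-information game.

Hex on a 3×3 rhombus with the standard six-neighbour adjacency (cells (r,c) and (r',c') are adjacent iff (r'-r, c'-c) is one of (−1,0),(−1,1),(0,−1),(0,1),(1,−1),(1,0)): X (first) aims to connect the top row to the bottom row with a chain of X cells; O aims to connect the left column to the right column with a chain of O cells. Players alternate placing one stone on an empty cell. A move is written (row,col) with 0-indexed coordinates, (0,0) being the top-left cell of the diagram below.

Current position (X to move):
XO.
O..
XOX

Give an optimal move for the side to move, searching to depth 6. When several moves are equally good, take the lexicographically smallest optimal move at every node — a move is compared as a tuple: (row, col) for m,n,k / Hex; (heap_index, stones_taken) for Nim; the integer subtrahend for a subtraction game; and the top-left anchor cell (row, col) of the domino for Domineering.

X's best at [XO./O../XOX]: (0,2)

ply 1, X at XO./O../XOX | (0,2)=+1→XOX/O../XOX*; (1,1)=-1→XO./OX./XOX; (1,2)=-1→XO./O.X/XOX
ply 2, O at XOX/O../XOX | (1,1)=-1→XOX/OO./XOX*; (1,2)=-1→XOX/O.O/XOX
ply 3, X at XOX/OO./XOX | (1,2)=+1→XOX/OOX/XOX*
ply 4: XOX/OOX/XOX is terminal -1 (O); from XO./O../XOX depth 6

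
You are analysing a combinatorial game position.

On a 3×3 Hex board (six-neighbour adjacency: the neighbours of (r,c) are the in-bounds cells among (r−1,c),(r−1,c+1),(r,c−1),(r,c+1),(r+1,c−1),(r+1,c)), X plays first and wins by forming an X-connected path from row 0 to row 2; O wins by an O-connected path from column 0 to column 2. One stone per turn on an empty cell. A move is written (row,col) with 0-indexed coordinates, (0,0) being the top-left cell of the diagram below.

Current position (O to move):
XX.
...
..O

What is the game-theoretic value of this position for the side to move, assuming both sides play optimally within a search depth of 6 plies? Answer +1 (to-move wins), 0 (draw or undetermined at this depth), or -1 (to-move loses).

[XX./.../..O] O move#1: (0,2):-1/XXO/.../..O, (1,0):-1/XX./O../..O, (1,1):+1/XX./.O./..O*, (1,2):-1/XX./..O/..O, (2,0):+1/XX./.../O.O, (2,1):-1/XX./.../.OO
[XX./.O./..O] X move#2: (0,2):-1/XXX/.O./..O*, (1,0):-1/XX./XO./..O, (1,2):-1/XX./.OX/..O, (2,0):-1/XX./.O./X.O, (2,1):-1/XX./.O./.XO
[XXX/.O./..O] O move#3: (1,0):+1/XXX/OO./..O*, (1,2):+1/XXX/.OO/..O, (2,0):+1/XXX/.O./O.O, (2,1):+1/XXX/.O./.OO
[XXX/OO./..O] X move#4: (1,2):-1/XXX/OOX/..O*, (2,0):-1/XXX/OO./X.O, (2,1):-1/XXX/OO./.XO
[XXX/OOX/..O] O move#5: (2,0):-1/XXX/OOX/O.O, (2,1):+1/XXX/OOX/.OO*
[XXX/OOX/.OO] end (terminal -1, X#6); searched XX./.../..O to 6

value(XX./.../..O, O) = +1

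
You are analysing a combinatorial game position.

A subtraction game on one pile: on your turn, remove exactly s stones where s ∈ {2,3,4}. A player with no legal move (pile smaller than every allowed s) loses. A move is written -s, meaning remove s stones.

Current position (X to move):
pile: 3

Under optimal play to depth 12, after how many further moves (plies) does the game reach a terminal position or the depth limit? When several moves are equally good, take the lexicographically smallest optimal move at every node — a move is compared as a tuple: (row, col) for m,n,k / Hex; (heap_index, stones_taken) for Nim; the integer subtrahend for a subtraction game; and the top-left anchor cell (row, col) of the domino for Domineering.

[3] X move#1: -2:+1/1*, -3:+1/0
[1] end (terminal -1, O#2); searched 3 to 12

PV length from [3]: 1 ply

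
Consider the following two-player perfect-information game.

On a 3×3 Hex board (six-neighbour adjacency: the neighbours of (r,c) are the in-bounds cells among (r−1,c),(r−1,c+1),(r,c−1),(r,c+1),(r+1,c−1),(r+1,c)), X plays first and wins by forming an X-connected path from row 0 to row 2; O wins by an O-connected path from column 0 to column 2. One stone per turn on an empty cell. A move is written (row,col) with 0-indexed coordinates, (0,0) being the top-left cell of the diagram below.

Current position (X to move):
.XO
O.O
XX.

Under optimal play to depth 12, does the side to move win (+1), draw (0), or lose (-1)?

[.XO/O.O/XX.] X move#1: (0,0):-1/XXO/O.O/XX., (1,1):+1/.XO/OXO/XX.*, (2,2):-1/.XO/O.O/XXX
[.XO/OXO/XX.] end (terminal -1, O#2); searched .XO/O.O/XX. to 12

value(.XO/O.O/XX., X) = +1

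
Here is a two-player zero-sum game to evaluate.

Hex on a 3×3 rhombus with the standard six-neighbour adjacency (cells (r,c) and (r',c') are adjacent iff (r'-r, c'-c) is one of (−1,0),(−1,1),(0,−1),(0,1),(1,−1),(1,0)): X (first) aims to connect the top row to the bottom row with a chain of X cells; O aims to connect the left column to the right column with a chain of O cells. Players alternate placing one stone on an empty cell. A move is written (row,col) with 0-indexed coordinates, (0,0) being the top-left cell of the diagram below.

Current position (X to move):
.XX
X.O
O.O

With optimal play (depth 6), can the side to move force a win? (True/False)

[.XX/X.O/O.O] X move#1: (0,0):-1/XXX/X.O/O.O*, (1,1):-1/.XX/XXO/O.O, (2,1):-1/.XX/X.O/OXO
[XXX/X.O/O.O] O move#2: (1,1):+1/XXX/XOO/O.O*, (2,1):+1/XXX/X.O/OOO
[XXX/XOO/O.O] end (terminal -1, X#3); searched .XX/X.O/O.O to 6

X winning at [.XX/X.O/O.O]: False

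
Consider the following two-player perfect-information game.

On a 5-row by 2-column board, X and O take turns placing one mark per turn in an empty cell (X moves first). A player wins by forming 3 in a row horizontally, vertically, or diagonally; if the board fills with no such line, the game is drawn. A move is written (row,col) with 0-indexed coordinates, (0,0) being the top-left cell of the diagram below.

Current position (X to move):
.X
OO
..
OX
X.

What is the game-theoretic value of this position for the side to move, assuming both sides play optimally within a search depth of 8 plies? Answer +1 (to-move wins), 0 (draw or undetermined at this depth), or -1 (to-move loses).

p1 X@[.X/OO/../OX/X.]: (0,0)[XX/OO/../OX/X.]-1 (2,0)[.X/OO/X./OX/X.]+0* (2,1)[.X/OO/.X/OX/X.]-1 (4,1)[.X/OO/../OX/XX]-1
p2 O@[.X/OO/X./OX/X.]: (0,0)[OX/OO/X./OX/X.]+0* (2,1)[.X/OO/XO/OX/X.]+0 (4,1)[.X/OO/X./OX/XO]+0
p3 X@[OX/OO/X./OX/X.]: (2,1)[OX/OO/XX/OX/X.]+0* (4,1)[OX/OO/X./OX/XX]+0
p4 O@[OX/OO/XX/OX/X.]: (4,1)[OX/OO/XX/OX/XO]+0*
p5 X@[OX/OO/XX/OX/XO] terminal +0; root [.X/OO/../OX/X.] d8

value(.X/OO/../OX/X., X) = 0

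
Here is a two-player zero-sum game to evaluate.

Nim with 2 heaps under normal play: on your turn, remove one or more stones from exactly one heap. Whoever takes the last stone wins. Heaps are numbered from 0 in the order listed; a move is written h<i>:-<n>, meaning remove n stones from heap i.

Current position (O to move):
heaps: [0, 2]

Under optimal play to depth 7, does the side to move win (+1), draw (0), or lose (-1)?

value((0,2), O) = +1

ply 1, O at (0,2) | h1:-1=-1→(0,1); h1:-2=+1→(0,0)*
ply 2: (0,0) is terminal -1 (X); from (0,2) depth 7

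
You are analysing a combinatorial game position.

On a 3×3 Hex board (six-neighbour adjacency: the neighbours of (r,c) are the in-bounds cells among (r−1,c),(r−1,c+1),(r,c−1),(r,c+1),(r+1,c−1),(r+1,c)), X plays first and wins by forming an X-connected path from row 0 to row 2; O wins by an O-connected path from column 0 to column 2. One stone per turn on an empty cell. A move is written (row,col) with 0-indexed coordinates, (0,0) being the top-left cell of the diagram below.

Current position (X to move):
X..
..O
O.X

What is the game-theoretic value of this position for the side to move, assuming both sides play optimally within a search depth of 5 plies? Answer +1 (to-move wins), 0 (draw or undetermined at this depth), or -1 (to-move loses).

value(X../..O/O.X, X) = -1

[X../..O/O.X] X move#1: (0,1):-1/XX./..O/O.X*, (0,2):-1/X.X/..O/O.X, (1,0):-1/X../X.O/O.X, (1,1):-1/X../.XO/O.X, (2,1):-1/X../..O/OXX
[XX./..O/O.X] O move#2: (0,2):+1/XXO/..O/O.X*, (1,0):+1/XX./O.O/O.X, (1,1):+1/XX./.OO/O.X, (2,1):+1/XX./..O/OOX
[XXO/..O/O.X] X move#3: (1,0):-1/XXO/X.O/O.X*, (1,1):-1/XXO/.XO/O.X, (2,1):-1/XXO/..O/OXX
[XXO/X.O/O.X] O move#4: (1,1):+1/XXO/XOO/O.X*, (2,1):+1/XXO/X.O/OOX
[XXO/XOO/O.X] end (terminal -1, X#5); searched X../..O/O.X to 5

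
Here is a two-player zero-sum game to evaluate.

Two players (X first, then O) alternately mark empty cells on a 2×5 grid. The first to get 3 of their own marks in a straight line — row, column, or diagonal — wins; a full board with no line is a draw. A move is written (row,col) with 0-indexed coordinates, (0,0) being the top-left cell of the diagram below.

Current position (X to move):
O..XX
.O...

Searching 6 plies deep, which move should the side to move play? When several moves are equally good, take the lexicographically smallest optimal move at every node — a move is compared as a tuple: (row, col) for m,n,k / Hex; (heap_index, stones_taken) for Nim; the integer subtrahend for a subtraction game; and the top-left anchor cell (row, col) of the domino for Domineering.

X's best at [O..XX/.O...]: (0,2)

p1 X@[O..XX/.O...]: (0,1)[OX.XX/.O...]+0 (0,2)[O.XXX/.O...]+1* (1,0)[O..XX/XO...]+0 (1,2)[O..XX/.OX..]+0 (1,3)[O..XX/.O.X.]+0 (1,4)[O..XX/.O..X]-1
p2 O@[O.XXX/.O...] terminal -1; root [O..XX/.O...] d6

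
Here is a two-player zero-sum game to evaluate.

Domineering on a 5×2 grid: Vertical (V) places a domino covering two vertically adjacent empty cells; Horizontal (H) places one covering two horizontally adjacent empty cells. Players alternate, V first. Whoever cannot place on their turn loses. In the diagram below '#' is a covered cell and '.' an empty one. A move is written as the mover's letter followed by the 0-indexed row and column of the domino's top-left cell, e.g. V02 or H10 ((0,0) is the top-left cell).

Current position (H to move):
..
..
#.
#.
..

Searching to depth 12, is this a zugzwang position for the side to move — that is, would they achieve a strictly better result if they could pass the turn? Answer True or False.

p1 H@[../../#./#./..]: H00[##/../#./#./..]+1* H10[../##/#./#./..]+1 H40[../../#./#./##]-1
p2 V@[##/../#./#./..]: V11[##/.#/##/#./..]-1* V21[##/../##/##/..]-1 V31[##/../#./##/.#]-1
p3 H@[##/.#/##/#./..]: H40[##/.#/##/#./##]+1*
p4 V@[##/.#/##/#./##] terminal -1; root [../../#./#./..] d12
if H skipped the turn, V would face:
~ p1 V@[../../#./#./..]: V00[#./#./#./#./..]+1* V01[.#/.#/#./#./..]+1 V11[../.#/##/#./..]+1 V21[../../##/##/..]-1 V31[../../#./##/.#]-1
~ p2 H@[#./#./#./#./..]: H40[#./#./#./#./##]-1*
~ p3 V@[#./#./#./#./##]: V01[##/##/#./#./##]+1* V11[#./##/##/#./##]+1 V21[#./#./##/##/##]+1
~ p4 H@[##/##/#./#./##] terminal -1; root [../../#./#./..] d12
compare (H): move=+1 vs pass=-1

zugzwang(../../#./#./.., H) = False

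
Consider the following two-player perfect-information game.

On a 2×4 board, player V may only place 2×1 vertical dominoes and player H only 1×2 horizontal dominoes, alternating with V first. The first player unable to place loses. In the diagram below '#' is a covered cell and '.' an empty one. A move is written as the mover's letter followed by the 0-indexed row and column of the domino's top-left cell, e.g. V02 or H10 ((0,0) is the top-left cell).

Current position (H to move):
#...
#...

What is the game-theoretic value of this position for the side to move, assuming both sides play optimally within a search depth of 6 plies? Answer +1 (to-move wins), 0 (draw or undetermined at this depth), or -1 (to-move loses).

value(#.../#..., H) = +1

ply 1, H at #.../#... | H01=+1→###./#...*; H02=+1→#.##/#...; H11=+1→#.../###.; H12=+1→#.../#.##
ply 2, V at ###./#... | V03=-1→####/#..#*
ply 3, H at ####/#..# | H11=+1→####/####*
ply 4: ####/#### is terminal -1 (V); from #.../#... depth 6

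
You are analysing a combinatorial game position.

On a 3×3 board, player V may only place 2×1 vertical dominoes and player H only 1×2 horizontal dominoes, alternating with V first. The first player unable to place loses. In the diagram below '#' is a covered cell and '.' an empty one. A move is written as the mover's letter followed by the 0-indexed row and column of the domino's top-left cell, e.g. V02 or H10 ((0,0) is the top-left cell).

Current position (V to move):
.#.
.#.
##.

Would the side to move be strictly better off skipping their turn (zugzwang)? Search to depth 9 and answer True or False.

zugzwang(.#./.#./##., V) = False

ply 1, V at .#./.#./##. | V00=+1→##./##./##.*; V02=+1→.##/.##/##.; V12=+1→.#./.##/###
ply 2: ##./##./##. is terminal -1 (H); from .#./.#./##. depth 9
if V skipped the turn, H would face:
~ ply 1: .#./.#./##. is terminal -1 (H); from .#./.#./##. depth 9
compare (V): move=+1 vs pass=+1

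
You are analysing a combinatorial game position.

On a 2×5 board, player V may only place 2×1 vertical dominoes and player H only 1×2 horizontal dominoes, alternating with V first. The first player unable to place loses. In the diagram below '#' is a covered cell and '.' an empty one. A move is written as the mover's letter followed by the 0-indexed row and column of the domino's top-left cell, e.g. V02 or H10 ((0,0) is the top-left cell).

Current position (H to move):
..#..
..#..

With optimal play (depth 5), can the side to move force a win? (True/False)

[..#../..#..] H move#1: H00:-1/###../..#..*, H03:-1/..###/..#.., H10:-1/..#../###.., H13:-1/..#../..###
[###../..#..] V move#2: V03:+1/####./..##.*, V04:+1/###.#/..#.#
[####./..##.] H move#3: H10:-1/####./####.*
[####./####.] V move#4: V04:+1/#####/#####*
[#####/#####] end (terminal -1, H#5); searched ..#../..#.. to 5

H winning at [..#../..#..]: False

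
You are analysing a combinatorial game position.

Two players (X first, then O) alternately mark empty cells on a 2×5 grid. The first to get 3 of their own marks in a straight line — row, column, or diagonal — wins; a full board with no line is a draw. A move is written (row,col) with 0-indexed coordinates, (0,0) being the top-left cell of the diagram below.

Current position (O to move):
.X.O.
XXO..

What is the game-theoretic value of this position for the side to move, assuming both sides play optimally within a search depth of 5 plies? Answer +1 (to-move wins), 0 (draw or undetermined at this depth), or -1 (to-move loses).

ply 1, O at .X.O./XXO.. | (0,0)=+0→OX.O./XXO..*; (0,2)=+0→.XOO./XXO..; (0,4)=+0→.X.OO/XXO..; (1,3)=+0→.X.O./XXOO.; (1,4)=+0→.X.O./XXO.O
ply 2, X at OX.O./XXO.. | (0,2)=+0→OXXO./XXO..*; (0,4)=+0→OX.OX/XXO..; (1,3)=+0→OX.O./XXOX.; (1,4)=+0→OX.O./XXO.X
ply 3, O at OXXO./XXO.. | (0,4)=+0→OXXOO/XXO..*; (1,3)=+0→OXXO./XXOO.; (1,4)=+0→OXXO./XXO.O
ply 4, X at OXXOO/XXO.. | (1,3)=+0→OXXOO/XXOX.*; (1,4)=+0→OXXOO/XXO.X
ply 5, O at OXXOO/XXOX. | (1,4)=+0→OXXOO/XXOXO*
ply 6: OXXOO/XXOXO is terminal +0 (X); from .X.O./XXO.. depth 5

value(.X.O./XXO.., O) = 0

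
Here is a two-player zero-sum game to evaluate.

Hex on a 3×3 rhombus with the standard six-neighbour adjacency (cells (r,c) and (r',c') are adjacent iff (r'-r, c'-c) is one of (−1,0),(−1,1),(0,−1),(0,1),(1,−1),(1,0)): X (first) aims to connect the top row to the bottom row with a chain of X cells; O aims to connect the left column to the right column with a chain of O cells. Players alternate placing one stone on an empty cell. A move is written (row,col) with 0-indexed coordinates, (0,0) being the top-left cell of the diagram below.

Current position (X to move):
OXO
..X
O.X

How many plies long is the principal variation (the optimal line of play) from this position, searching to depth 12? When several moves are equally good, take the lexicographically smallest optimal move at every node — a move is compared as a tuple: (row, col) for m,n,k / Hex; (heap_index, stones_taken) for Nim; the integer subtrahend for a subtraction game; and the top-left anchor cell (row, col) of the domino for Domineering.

PV length from [OXO/..X/O.X]: 1 ply

[OXO/..X/O.X] X move#1: (1,0):-1/OXO/X.X/O.X, (1,1):+1/OXO/.XX/O.X*, (2,1):-1/OXO/..X/OXX
[OXO/.XX/O.X] end (terminal -1, O#2); searched OXO/..X/O.X to 12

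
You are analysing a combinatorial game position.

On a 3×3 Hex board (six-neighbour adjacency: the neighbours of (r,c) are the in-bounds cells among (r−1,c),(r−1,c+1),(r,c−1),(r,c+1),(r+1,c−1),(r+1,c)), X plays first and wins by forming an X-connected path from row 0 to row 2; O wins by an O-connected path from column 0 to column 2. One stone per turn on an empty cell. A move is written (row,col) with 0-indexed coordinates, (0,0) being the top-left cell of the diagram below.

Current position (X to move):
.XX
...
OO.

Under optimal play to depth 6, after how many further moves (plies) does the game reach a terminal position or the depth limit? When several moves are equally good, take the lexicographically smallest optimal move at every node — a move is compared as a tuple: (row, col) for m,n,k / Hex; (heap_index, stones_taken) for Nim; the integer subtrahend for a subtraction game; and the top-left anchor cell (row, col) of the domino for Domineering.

[.XX/.../OO.] X move#1: (0,0):-1/XXX/.../OO.*, (1,0):-1/.XX/X../OO., (1,1):-1/.XX/.X./OO., (1,2):-1/.XX/..X/OO., (2,2):-1/.XX/.../OOX
[XXX/.../OO.] O move#2: (1,0):+1/XXX/O../OO.*, (1,1):+1/XXX/.O./OO., (1,2):+1/XXX/..O/OO., (2,2):+1/XXX/.../OOO
[XXX/O../OO.] X move#3: (1,1):-1/XXX/OX./OO.*, (1,2):-1/XXX/O.X/OO., (2,2):-1/XXX/O../OOX
[XXX/OX./OO.] O move#4: (1,2):+1/XXX/OXO/OO.*, (2,2):+1/XXX/OX./OOO
[XXX/OXO/OO.] end (terminal -1, X#5); searched .XX/.../OO. to 6

PV length from [.XX/.../OO.]: 4 plies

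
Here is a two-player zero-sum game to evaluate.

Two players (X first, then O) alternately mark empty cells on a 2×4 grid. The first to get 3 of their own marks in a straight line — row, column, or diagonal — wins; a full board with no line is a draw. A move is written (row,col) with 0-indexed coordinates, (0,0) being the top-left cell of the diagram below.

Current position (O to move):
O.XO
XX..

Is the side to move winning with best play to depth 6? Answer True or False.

O winning at [O.XO/XX..]: False

ply 1, O at O.XO/XX.. | (0,1)=-1→OOXO/XX..; (1,2)=+0→O.XO/XXO.*; (1,3)=-1→O.XO/XX.O
ply 2, X at O.XO/XXO. | (0,1)=+0→OXXO/XXO.*; (1,3)=+0→O.XO/XXOX
ply 3, O at OXXO/XXO. | (1,3)=+0→OXXO/XXOO*
ply 4: OXXO/XXOO is terminal +0 (X); from O.XO/XX.. depth 6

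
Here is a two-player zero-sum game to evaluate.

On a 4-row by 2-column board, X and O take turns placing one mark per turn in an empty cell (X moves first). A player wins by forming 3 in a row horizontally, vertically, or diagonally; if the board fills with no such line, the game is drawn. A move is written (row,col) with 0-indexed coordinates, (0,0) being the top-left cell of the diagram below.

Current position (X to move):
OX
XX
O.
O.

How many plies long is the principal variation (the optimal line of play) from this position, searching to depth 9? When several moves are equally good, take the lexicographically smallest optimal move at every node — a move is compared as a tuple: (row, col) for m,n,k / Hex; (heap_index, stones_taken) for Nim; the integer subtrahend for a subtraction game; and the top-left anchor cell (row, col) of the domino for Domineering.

ply 1, X at OX/XX/O./O. | (2,1)=+1→OX/XX/OX/O.*; (3,1)=+0→OX/XX/O./OX
ply 2: OX/XX/OX/O. is terminal -1 (O); from OX/XX/O./O. depth 9

PV length from [OX/XX/O./O.]: 1 ply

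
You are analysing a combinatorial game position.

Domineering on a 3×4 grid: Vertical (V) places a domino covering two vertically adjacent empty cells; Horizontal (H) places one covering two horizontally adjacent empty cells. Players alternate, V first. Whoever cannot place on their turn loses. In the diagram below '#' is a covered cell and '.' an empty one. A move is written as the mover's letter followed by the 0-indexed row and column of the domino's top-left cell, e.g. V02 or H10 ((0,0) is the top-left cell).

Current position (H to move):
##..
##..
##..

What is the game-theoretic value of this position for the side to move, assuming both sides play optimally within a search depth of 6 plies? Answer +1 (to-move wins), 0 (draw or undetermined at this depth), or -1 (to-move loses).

value(##../##../##.., H) = +1

ply 1, H at ##../##../##.. | H02=-1→####/##../##..; H12=+1→##../####/##..*; H22=-1→##../##../####
ply 2: ##../####/##.. is terminal -1 (V); from ##../##../##.. depth 6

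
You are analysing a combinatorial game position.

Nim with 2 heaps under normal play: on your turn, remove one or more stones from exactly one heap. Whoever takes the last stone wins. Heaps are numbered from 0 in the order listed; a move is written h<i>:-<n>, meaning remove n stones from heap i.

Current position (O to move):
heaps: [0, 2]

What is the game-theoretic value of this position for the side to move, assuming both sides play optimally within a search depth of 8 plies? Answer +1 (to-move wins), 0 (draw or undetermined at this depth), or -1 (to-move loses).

value((0,2), O) = +1

[(0,2)] O move#1: h1:-1:-1/(0,1), h1:-2:+1/(0,0)*
[(0,0)] end (terminal -1, X#2); searched (0,2) to 8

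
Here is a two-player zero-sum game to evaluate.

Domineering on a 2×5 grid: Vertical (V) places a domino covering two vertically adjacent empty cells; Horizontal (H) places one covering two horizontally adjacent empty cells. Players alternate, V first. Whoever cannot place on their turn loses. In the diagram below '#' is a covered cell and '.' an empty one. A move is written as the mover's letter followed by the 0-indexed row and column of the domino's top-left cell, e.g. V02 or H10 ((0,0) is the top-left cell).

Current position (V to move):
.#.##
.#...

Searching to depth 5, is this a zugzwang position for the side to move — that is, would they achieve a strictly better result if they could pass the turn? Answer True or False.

[.#.##/.#...] V move#1: V00:-1/##.##/##..., V02:+1/.####/.##..*
[.####/.##..] H move#2: H13:-1/.####/.####*
[.####/.####] V move#3: V00:+1/#####/#####*
[#####/#####] end (terminal -1, H#4); searched .#.##/.#... to 5
pass branch (H moves first from the same position):
  | [.#.##/.#...] H move#1: H12:-1/.#.##/.###.*, H13:-1/.#.##/.#.##
  | [.#.##/.###.] V move#2: V00:+1/##.##/####.*
  | [##.##/####.] end (terminal -1, H#3); searched .#.##/.#... to 5
V moving scores +1; V passing scores +1

zugzwang(.#.##/.#..., V) = False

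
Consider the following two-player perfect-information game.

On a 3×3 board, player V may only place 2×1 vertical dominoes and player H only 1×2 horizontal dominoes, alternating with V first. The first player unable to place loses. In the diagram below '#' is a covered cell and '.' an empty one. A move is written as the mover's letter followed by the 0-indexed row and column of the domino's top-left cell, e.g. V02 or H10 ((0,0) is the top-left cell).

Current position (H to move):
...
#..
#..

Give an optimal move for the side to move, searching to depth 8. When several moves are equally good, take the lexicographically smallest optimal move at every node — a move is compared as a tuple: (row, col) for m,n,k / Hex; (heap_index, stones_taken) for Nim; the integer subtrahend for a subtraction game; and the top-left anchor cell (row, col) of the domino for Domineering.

H's best at [.../#../#..]: H11

ply 1, H at .../#../#.. | H00=-1→##./#../#..; H01=-1→.##/#../#..; H11=+1→.../###/#..*; H21=-1→.../#../###
ply 2: .../###/#.. is terminal -1 (V); from .../#../#.. depth 8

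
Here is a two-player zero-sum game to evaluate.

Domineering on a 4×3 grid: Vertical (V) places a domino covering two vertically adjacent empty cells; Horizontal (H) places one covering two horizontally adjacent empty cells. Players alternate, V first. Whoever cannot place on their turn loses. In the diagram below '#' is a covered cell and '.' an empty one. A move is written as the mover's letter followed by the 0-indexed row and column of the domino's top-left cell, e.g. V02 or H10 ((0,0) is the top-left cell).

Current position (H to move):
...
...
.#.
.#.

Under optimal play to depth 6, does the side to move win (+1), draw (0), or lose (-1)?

[.../.../.#./.#.] H move#1: H00:-1/##./.../.#./.#.*, H01:-1/.##/.../.#./.#., H10:-1/.../##./.#./.#., H11:-1/.../.##/.#./.#.
[##./.../.#./.#.] V move#2: V02:+1/###/..#/.#./.#.*, V10:+1/##./#../##./.#., V12:+1/##./..#/.##/.#., V20:+1/##./.../##./##., V22:+1/##./.../.##/.##
[###/..#/.#./.#.] H move#3: H10:-1/###/###/.#./.#.*
[###/###/.#./.#.] V move#4: V20:+1/###/###/##./##.*, V22:+1/###/###/.##/.##
[###/###/##./##.] end (terminal -1, H#5); searched .../.../.#./.#. to 6

value(.../.../.#./.#., H) = -1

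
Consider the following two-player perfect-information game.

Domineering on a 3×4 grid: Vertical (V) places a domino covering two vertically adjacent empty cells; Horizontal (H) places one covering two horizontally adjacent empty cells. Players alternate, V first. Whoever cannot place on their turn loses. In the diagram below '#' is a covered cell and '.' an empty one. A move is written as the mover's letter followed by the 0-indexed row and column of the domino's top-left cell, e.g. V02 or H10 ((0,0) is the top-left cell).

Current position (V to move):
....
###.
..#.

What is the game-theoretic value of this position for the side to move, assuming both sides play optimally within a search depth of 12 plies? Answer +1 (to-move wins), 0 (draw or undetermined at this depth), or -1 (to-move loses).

value(..../###./..#., V) = -1

[..../###./..#.] V move#1: V03:-1/...#/####/..#.*, V13:-1/..../####/..##
[...#/####/..#.] H move#2: H00:+1/##.#/####/..#.*, H01:+1/.###/####/..#., H20:+1/...#/####/###.
[##.#/####/..#.] end (terminal -1, V#3); searched ..../###./..#. to 12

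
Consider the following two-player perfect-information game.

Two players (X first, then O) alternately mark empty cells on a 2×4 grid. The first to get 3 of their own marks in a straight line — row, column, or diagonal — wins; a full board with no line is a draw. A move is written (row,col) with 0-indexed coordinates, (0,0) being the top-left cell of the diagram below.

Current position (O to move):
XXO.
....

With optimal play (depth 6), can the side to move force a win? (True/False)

[XXO./....] O move#1: (0,3):+0/XXOO/....*, (1,0):+0/XXO./O..., (1,1):+0/XXO./.O.., (1,2):+0/XXO./..O., (1,3):+0/XXO./...O
[XXOO/....] X move#2: (1,0):+0/XXOO/X...*, (1,1):+0/XXOO/.X.., (1,2):+0/XXOO/..X., (1,3):+0/XXOO/...X
[XXOO/X...] O move#3: (1,1):+0/XXOO/XO..*, (1,2):+0/XXOO/X.O., (1,3):+0/XXOO/X..O
[XXOO/XO..] X move#4: (1,2):+0/XXOO/XOX.*, (1,3):+0/XXOO/XO.X
[XXOO/XOX.] O move#5: (1,3):+0/XXOO/XOXO*
[XXOO/XOXO] end (terminal +0, X#6); searched XXO./.... to 6

O winning at [XXO./....]: False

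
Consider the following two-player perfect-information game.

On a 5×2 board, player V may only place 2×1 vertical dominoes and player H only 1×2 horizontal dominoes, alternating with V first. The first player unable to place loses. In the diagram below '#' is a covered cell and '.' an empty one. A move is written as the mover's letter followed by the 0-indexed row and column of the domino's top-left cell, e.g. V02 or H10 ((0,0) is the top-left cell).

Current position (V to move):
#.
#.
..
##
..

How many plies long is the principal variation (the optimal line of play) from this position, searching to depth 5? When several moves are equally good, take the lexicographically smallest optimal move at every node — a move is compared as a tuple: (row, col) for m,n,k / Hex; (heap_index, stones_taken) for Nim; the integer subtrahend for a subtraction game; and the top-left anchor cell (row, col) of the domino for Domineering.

p1 V@[#./#./../##/..]: V01[##/##/../##/..]-1* V11[#./##/.#/##/..]-1
p2 H@[##/##/../##/..]: H20[##/##/##/##/..]+1* H40[##/##/../##/##]+1
p3 V@[##/##/##/##/..] terminal -1; root [#./#./../##/..] d5

PV length from [#./#./../##/..]: 2 plies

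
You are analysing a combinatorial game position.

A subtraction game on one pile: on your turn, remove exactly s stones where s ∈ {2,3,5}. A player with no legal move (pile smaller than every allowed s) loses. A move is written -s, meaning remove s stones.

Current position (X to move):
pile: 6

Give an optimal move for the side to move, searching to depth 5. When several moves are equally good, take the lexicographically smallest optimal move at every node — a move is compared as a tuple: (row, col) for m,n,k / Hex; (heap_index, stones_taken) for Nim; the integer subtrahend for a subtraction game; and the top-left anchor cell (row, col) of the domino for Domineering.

p1 X@[6]: -2[4]-1 -3[3]-1 -5[1]+1*
p2 O@[1] terminal -1; root [6] d5

X's best at [6]: -5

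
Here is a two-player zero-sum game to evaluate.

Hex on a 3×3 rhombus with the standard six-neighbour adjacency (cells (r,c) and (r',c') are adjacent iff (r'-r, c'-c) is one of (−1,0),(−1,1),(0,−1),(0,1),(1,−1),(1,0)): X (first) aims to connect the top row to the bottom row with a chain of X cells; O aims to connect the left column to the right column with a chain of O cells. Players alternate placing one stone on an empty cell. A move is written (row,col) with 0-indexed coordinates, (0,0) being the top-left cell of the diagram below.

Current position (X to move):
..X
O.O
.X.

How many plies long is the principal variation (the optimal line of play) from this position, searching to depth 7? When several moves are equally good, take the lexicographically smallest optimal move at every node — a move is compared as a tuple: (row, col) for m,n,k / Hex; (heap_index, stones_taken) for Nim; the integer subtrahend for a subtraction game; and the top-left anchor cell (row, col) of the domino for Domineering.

PV length from [..X/O.O/.X.]: 1 ply

p1 X@[..X/O.O/.X.]: (0,0)[X.X/O.O/.X.]-1 (0,1)[.XX/O.O/.X.]-1 (1,1)[..X/OXO/.X.]+1* (2,0)[..X/O.O/XX.]-1 (2,2)[..X/O.O/.XX]-1
p2 O@[..X/OXO/.X.] terminal -1; root [..X/O.O/.X.] d7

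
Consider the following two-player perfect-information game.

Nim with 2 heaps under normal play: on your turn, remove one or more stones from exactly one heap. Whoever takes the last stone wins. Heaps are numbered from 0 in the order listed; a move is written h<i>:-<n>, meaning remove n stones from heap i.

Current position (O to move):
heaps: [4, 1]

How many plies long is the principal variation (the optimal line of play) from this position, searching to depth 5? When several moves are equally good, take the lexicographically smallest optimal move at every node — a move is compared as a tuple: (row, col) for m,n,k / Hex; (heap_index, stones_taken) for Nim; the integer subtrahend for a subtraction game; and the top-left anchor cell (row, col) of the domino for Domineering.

[(4,1)] O move#1: h0:-1:-1/(3,1), h0:-2:-1/(2,1), h0:-3:+1/(1,1)*, h0:-4:-1/(0,1), h1:-1:-1/(4,0)
[(1,1)] X move#2: h0:-1:-1/(0,1)*, h1:-1:-1/(1,0)
[(0,1)] O move#3: h1:-1:+1/(0,0)*
[(0,0)] end (terminal -1, X#4); searched (4,1) to 5

PV length from [(4,1)]: 3 plies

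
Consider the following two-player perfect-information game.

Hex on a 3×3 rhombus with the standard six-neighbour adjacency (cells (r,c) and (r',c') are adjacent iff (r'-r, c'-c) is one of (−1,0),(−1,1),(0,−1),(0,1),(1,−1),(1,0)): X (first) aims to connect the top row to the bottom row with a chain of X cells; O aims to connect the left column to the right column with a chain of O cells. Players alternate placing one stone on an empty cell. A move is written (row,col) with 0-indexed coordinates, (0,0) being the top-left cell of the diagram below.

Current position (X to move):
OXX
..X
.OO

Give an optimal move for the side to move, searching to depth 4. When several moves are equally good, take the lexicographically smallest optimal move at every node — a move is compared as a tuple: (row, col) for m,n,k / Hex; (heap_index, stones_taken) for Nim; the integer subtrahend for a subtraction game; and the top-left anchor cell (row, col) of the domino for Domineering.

X's best at [OXX/..X/.OO]: (2,0)

ply 1, X at OXX/..X/.OO | (1,0)=-1→OXX/X.X/.OO; (1,1)=-1→OXX/.XX/.OO; (2,0)=+1→OXX/..X/XOO*
ply 2, O at OXX/..X/XOO | (1,0)=-1→OXX/O.X/XOO*; (1,1)=-1→OXX/.OX/XOO
ply 3, X at OXX/O.X/XOO | (1,1)=+1→OXX/OXX/XOO*
ply 4: OXX/OXX/XOO is terminal -1 (O); from OXX/..X/.OO depth 4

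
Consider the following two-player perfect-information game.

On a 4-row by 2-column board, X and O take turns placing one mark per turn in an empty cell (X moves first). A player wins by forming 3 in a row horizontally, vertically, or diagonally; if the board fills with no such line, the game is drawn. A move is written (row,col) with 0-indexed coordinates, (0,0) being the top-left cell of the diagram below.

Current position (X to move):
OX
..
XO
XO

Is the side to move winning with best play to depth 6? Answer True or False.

[OX/../XO/XO] X move#1: (1,0):+1/OX/X./XO/XO*, (1,1):+0/OX/.X/XO/XO
[OX/X./XO/XO] end (terminal -1, O#2); searched OX/../XO/XO to 6

X winning at [OX/../XO/XO]: True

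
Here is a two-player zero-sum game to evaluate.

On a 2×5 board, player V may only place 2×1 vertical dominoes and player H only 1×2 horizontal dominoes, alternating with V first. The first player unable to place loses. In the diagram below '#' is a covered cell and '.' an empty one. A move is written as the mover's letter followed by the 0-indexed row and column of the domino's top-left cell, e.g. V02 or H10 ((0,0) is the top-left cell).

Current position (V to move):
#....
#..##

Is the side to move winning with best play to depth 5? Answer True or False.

p1 V@[#..../#..##]: V01[##.../##.##]-1 V02[#.#../#.###]+1*
p2 H@[#.#../#.###]: H03[#.###/#.###]-1*
p3 V@[#.###/#.###]: V01[#####/#####]+1*
p4 H@[#####/#####] terminal -1; root [#..../#..##] d5

V winning at [#..../#..##]: True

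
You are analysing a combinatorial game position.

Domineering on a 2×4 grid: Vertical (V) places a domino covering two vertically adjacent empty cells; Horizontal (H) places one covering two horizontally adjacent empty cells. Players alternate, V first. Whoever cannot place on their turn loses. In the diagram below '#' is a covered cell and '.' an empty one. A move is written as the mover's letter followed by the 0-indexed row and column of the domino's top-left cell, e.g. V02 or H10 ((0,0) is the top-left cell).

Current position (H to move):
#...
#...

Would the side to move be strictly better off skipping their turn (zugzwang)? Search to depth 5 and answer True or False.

ply 1, H at #.../#... | H01=+1→###./#...*; H02=+1→#.##/#...; H11=+1→#.../###.; H12=+1→#.../#.##
ply 2, V at ###./#... | V03=-1→####/#..#*
ply 3, H at ####/#..# | H11=+1→####/####*
ply 4: ####/#### is terminal -1 (V); from #.../#... depth 5
pass branch (V moves first from the same position):
  | ply 1, V at #.../#... | V01=-1→##../##..; V02=+1→#.#./#.#.*; V03=-1→#..#/#..#
  | ply 2: #.#./#.#. is terminal -1 (H); from #.../#... depth 5
H moving scores +1; H passing scores -1

zugzwang(#.../#..., H) = False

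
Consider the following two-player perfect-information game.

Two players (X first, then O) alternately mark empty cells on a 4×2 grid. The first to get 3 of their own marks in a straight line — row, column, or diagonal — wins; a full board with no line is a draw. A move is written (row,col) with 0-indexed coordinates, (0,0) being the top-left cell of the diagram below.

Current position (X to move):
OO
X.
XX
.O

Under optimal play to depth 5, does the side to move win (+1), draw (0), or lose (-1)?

value(OO/X./XX/.O, X) = +1

p1 X@[OO/X./XX/.O]: (1,1)[OO/XX/XX/.O]+0 (3,0)[OO/X./XX/XO]+1*
p2 O@[OO/X./XX/XO] terminal -1; root [OO/X./XX/.O] d5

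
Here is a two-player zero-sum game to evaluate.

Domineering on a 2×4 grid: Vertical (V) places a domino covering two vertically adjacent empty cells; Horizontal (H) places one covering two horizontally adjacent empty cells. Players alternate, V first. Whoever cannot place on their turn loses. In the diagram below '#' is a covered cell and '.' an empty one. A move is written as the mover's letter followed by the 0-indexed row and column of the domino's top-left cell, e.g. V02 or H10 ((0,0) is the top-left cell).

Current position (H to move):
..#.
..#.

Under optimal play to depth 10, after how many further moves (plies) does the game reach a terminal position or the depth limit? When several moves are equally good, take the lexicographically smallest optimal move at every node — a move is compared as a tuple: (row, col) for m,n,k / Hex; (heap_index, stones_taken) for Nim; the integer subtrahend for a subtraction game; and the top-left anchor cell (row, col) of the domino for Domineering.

p1 H@[..#./..#.]: H00[###./..#.]+1* H10[..#./###.]+1
p2 V@[###./..#.]: V03[####/..##]-1*
p3 H@[####/..##]: H10[####/####]+1*
p4 V@[####/####] terminal -1; root [..#./..#.] d10

PV length from [..#./..#.]: 3 plies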